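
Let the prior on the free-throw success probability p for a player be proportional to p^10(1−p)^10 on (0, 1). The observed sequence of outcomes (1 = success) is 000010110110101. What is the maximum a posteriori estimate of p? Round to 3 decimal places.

p̂_MAP = 0.486

The prior density ∝ p^10(1−p)^10 is the kernel of Beta(11, 11).
Data: 7 successes in 15 trials (from the sequence). The binomial likelihood contributes p^7(1−p)^8, so the posterior is Beta(11+7, 11+8) = Beta(18, 19).
For Beta(a, b) with a, b > 1 the mode is (a−1)/(a+b−2) = 17/35 ≈ 0.486.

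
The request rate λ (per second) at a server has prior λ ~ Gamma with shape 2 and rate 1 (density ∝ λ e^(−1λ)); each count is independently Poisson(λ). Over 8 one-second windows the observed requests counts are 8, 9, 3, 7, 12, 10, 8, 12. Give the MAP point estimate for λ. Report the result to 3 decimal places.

λ̂_MAP = 7.778

Σxᵢ = 8+9+3+7+12+10+8+12 = 69, with n = 8.
Posterior ∝ λe^(−1λ) · λ^69e^(−8λ) = λ^70e^(−9λ), i.e. Gamma(shape=71, rate=9).
The mode of a Gamma(a, b) with a ≥ 1 (shape–rate) is (a−1)/b = 70/9 ≈ 7.778.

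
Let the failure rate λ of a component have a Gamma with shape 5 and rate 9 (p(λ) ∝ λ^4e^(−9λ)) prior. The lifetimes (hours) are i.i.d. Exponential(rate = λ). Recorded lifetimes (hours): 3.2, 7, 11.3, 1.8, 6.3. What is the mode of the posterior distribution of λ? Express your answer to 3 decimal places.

λ̂_MAP = 0.233

The Exponential(rate=λ) likelihood is ∝ λ^n e^(−λΣtᵢ). Here n = 5 and Σtᵢ = 3.2 + 7 + 11.3 + 1.8 + 6.3 = 29.6.
Posterior ∝ λ^4e^(−9λ) · λ^5e^(−29.6λ) = λ^9e^(−38.6λ), i.e. Gamma(10, 38.6).
Mode = (a−1)/b = 9/38.6 ≈ 0.233.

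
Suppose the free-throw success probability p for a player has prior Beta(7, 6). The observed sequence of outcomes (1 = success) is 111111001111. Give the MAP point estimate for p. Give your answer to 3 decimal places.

p̂_MAP = 0.696

Prior: Beta(7, 6).
Data: 10 successes in 12 trials (from the sequence). The binomial likelihood contributes p^10(1−p)^2, so the posterior is Beta(7+10, 6+2) = Beta(17, 8).
For Beta(a, b) with a, b > 1 the mode is (a−1)/(a+b−2) = 16/23 ≈ 0.696.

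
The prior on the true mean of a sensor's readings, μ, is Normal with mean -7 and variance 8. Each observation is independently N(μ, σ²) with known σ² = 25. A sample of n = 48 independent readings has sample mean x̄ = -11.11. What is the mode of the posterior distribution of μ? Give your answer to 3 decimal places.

n = 48, x̄ = -11.11.
For a Normal prior and Normal likelihood with known variance, the posterior is Normal; its mode equals its mean, the precision-weighted average.
Prior precision 1/σ₀² = 1/8 = 0.125; data precision n/σ² = 48/25 = 1.92.
μ̂ = (0.125·(-7) + 1.92·(-11.11)) / (0.125 + 1.92) = (-22.2062)/2.045 = -111031/10225 ≈ -10.859.

μ̂_MAP = -10.859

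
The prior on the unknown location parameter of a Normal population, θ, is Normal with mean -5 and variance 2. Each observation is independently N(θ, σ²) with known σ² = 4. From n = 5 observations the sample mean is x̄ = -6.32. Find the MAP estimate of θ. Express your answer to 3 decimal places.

θ̂_MAP = -5.943

n = 5, x̄ = -6.32.
For a Normal prior and Normal likelihood with known variance, the posterior is Normal; its mode equals its mean, the precision-weighted average.
Prior precision 1/σ₀² = 1/2 = 0.5; data precision n/σ² = 5/4 = 1.25.
θ̂ = (0.5·(-5) + 1.25·(-6.32)) / (0.5 + 1.25) = (-10.4)/1.75 = -208/35 ≈ -5.943.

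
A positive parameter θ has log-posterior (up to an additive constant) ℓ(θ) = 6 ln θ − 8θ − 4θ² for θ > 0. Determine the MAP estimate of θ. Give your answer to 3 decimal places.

θ̂_MAP = 0.500

ℓ'(θ) = 6/θ − 8 − 8θ. Setting this to zero and multiplying by θ: 8θ² + 8θ − 6 = 0.
θ = (−8 + √(8² + 4·8·6)) / (2·8) = (−8 + √256) / 16 = (−8 + 16)/16 = 1/2.
ℓ''(θ) = −6/θ² − 8 < 0, confirming a maximum.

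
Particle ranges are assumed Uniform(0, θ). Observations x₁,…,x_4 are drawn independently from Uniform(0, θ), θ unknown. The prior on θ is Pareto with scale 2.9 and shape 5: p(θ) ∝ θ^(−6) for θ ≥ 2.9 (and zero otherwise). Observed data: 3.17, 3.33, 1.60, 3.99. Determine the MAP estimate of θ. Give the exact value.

θ̂_MAP = 3.99

The Uniform(0, θ) likelihood is θ^(−n) for θ ≥ max(xᵢ), zero otherwise. Here max(xᵢ) = 3.99.
Posterior ∝ θ^(−6) · θ^(−4) = θ^(−10) on θ ≥ max(2.9, 3.99) = 3.99.
This density is strictly decreasing in θ, so the posterior mode lies at the lower boundary of the support.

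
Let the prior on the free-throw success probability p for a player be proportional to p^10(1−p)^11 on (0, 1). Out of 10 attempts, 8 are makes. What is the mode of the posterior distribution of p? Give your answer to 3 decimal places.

p̂_MAP = 0.581

The prior density ∝ p^10(1−p)^11 is the kernel of Beta(11, 12).
Data: 8 successes in 10 trials. The binomial likelihood contributes p^8(1−p)^2, so the posterior is Beta(11+8, 12+2) = Beta(19, 14).
For Beta(a, b) with a, b > 1 the mode is (a−1)/(a+b−2) = 18/31 ≈ 0.581.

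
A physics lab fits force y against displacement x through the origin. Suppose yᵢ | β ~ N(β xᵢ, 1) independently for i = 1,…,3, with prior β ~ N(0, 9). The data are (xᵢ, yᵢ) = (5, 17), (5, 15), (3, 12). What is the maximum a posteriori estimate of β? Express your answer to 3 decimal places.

β̂_MAP = 3.316

log p(β | y) = −Σ(yᵢ − βxᵢ)²/(2·1) − β²/(2·9) + const.
Setting the derivative to zero: Σxᵢ(yᵢ − βxᵢ)/1 − β/9 = 0, so β = Σxᵢyᵢ / (Σxᵢ² + σ²/τ²).
Σxᵢyᵢ = 5·17 + 5·15 + 3·12 = 196; Σxᵢ² = 59; σ²/τ² = 1/9.
β̂_MAP = 196 / (59 + 1/9) = 196/(532/9) = 63/19 ≈ 3.316.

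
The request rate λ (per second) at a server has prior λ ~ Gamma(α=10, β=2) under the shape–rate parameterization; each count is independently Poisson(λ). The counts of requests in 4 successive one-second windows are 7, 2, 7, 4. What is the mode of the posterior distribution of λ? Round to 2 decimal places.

Σxᵢ = 7+2+7+4 = 20, with n = 4.
Posterior ∝ λ^9e^(−2λ) · λ^20e^(−4λ) = λ^29e^(−6λ), i.e. Gamma(shape=30, rate=6).
The mode of a Gamma(a, b) with a ≥ 1 (shape–rate) is (a−1)/b = 29/6 ≈ 4.83.

λ̂_MAP = 4.83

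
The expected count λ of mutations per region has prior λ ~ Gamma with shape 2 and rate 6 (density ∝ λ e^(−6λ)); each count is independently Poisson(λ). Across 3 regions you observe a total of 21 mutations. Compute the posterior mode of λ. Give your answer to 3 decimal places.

λ̂_MAP = 2.444

Σxᵢ = 21, n = 3.
Posterior ∝ λe^(−6λ) · λ^21e^(−3λ) = λ^22e^(−9λ), i.e. Gamma(shape=23, rate=9).
The mode of a Gamma(a, b) with a ≥ 1 (shape–rate) is (a−1)/b = 22/9 ≈ 2.444.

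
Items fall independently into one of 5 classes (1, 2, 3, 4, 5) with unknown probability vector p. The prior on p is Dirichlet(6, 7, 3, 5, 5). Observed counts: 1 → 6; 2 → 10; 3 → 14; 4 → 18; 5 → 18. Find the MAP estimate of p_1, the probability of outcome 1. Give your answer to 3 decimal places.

MAP estimate: 0.126

The posterior is Dirichlet(αᵢ + nᵢ) = Dirichlet(12, 17, 17, 23, 23).
For a Dirichlet(a₁,…,a_K) with all aᵢ > 1, the mode has j-th component (aⱼ − 1)/(Σaᵢ − K).
Here Σaᵢ = 92 and K = 5, so p_1 = (12 − 1)/(92 − 5) = 11/87 ≈ 0.126.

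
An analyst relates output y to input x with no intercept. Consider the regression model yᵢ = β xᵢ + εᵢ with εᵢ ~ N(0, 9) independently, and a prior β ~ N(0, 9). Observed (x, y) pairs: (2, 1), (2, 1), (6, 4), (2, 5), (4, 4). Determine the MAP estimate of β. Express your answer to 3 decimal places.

log p(β | y) = −Σ(yᵢ − βxᵢ)²/(2·9) − β²/(2·9) + const.
Setting the derivative to zero: Σxᵢ(yᵢ − βxᵢ)/9 − β/9 = 0, so β = Σxᵢyᵢ / (Σxᵢ² + σ²/τ²).
Σxᵢyᵢ = 2·1 + 2·1 + 6·4 + 2·5 + 4·4 = 54; Σxᵢ² = 64; σ²/τ² = 1.
β̂_MAP = 54 / (64 + 1) = 54/65 ≈ 0.831.

β̂_MAP = 0.831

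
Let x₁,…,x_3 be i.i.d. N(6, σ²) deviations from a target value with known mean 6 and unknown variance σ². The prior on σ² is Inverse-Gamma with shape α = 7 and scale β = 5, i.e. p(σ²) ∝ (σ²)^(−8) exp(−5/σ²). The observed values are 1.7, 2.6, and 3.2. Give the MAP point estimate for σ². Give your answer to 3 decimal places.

σ̂²_MAP = 2.521

Sum of squared deviations about the known mean: SS = (1.7−6)² + (2.6−6)² + (3.2−6)² = 37.89.
The Normal likelihood contributes (σ²)^(−n/2) exp(−SS/(2σ²)), so the posterior is Inverse-Gamma(α + n/2, β + SS/2) = Inverse-Gamma(8.5, 23.945).
The mode of Inverse-Gamma(a, b) is b/(a+1) = 23.945/9.5 ≈ 2.521.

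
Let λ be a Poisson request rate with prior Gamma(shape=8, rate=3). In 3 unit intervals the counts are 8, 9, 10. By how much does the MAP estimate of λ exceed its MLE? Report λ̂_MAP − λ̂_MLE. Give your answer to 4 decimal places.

MAP − MLE = -3.3333

Σxᵢ = 27. Posterior is Gamma(35, 6); MAP = (35−1)/6 = 34/6 ≈ 5.66667.
MLE = x̄ = 27/3 ≈ 9.00000.
Difference = 34/6 − 27/3 = -10/3 ≈ -3.3333.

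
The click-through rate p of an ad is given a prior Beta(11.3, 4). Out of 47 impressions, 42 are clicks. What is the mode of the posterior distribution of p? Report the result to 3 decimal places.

p̂_MAP = 0.867

Prior: Beta(11.3, 4).
Data: 42 successes in 47 trials. The binomial likelihood contributes p^42(1−p)^5, so the posterior is Beta(11.3+42, 4+5) = Beta(53.3, 9).
For Beta(a, b) with a, b > 1 the mode is (a−1)/(a+b−2) = 52.3/60.3 ≈ 0.867.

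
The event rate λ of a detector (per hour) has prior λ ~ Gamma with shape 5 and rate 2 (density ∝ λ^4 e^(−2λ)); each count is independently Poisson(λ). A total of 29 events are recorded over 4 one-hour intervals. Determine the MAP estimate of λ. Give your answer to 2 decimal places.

Σxᵢ = 29, n = 4.
Posterior ∝ λ^4e^(−2λ) · λ^29e^(−4λ) = λ^33e^(−6λ), i.e. Gamma(shape=34, rate=6).
The mode of a Gamma(a, b) with a ≥ 1 (shape–rate) is (a−1)/b = 33/6 ≈ 5.50.

λ̂_MAP = 5.50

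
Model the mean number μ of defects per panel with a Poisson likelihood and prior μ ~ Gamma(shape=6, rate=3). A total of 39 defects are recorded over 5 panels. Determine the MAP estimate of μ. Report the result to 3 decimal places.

μ̂_MAP = 5.500

Σxᵢ = 39, n = 5.
Posterior ∝ μ^5e^(−3μ) · μ^39e^(−5μ) = μ^44e^(−8μ), i.e. Gamma(shape=45, rate=8).
The mode of a Gamma(a, b) with a ≥ 1 (shape–rate) is (a−1)/b = 44/8 ≈ 5.500.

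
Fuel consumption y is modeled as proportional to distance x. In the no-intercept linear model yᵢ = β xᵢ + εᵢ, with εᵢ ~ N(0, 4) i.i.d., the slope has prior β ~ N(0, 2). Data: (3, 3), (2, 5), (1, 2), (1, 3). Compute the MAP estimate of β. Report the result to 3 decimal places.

log p(β | y) = −Σ(yᵢ − βxᵢ)²/(2·4) − β²/(2·2) + const.
Setting the derivative to zero: Σxᵢ(yᵢ − βxᵢ)/4 − β/2 = 0, so β = Σxᵢyᵢ / (Σxᵢ² + σ²/τ²).
Σxᵢyᵢ = 3·3 + 2·5 + 1·2 + 1·3 = 24; Σxᵢ² = 15; σ²/τ² = 2.
β̂_MAP = 24 / (15 + 2) = 24/17 ≈ 1.412.

β̂_MAP = 1.412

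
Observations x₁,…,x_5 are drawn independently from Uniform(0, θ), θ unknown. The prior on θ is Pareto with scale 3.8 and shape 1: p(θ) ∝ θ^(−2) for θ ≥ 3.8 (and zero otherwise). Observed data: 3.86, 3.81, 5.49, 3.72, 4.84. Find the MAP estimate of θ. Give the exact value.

θ̂_MAP = 5.49

The Uniform(0, θ) likelihood is θ^(−n) for θ ≥ max(xᵢ), zero otherwise. Here max(xᵢ) = 5.49.
Posterior ∝ θ^(−2) · θ^(−5) = θ^(−7) on θ ≥ max(3.8, 5.49) = 5.49.
This density is strictly decreasing in θ, so the posterior mode lies at the lower boundary of the support.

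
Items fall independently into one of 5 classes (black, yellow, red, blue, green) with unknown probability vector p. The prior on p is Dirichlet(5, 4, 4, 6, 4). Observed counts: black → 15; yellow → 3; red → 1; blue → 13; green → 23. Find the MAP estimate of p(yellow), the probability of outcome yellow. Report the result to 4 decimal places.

MAP estimate of p(yellow) = 0.0822

The posterior is Dirichlet(αᵢ + nᵢ) = Dirichlet(20, 7, 5, 19, 27).
For a Dirichlet(a₁,…,a_K) with all aᵢ > 1, the mode has j-th component (aⱼ − 1)/(Σaᵢ − K).
Here Σaᵢ = 78 and K = 5, so p(yellow) = (7 − 1)/(78 − 5) = 6/73 ≈ 0.0822.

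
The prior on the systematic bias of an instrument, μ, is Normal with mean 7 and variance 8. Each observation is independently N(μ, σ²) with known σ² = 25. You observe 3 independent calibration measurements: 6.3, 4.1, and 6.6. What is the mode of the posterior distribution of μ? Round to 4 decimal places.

n = 3; x̄ = (6.3 + 4.1 + 6.6)/3 = 17/3 = 17/3 ≈ 5.6667.
For a Normal prior and Normal likelihood with known variance, the posterior is Normal; its mode equals its mean, the precision-weighted average.
Prior precision 1/σ₀² = 1/8 = 0.125; data precision n/σ² = 3/25 = 0.12.
μ̂ = (0.125·7 + 0.12·(17/3)) / (0.125 + 0.12) = 1.555/0.245 = 311/49 ≈ 6.3469.

μ̂_MAP = 6.3469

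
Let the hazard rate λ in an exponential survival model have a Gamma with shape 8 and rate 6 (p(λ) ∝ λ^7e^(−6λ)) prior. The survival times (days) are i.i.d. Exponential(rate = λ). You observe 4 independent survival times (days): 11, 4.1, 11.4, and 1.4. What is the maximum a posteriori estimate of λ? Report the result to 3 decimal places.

The Exponential(rate=λ) likelihood is ∝ λ^n e^(−λΣtᵢ). Here n = 4 and Σtᵢ = 11 + 4.1 + 11.4 + 1.4 = 27.9.
Posterior ∝ λ^7e^(−6λ) · λ^4e^(−27.9λ) = λ^11e^(−33.9λ), i.e. Gamma(12, 33.9).
Mode = (a−1)/b = 11/33.9 ≈ 0.324.

λ̂_MAP = 0.324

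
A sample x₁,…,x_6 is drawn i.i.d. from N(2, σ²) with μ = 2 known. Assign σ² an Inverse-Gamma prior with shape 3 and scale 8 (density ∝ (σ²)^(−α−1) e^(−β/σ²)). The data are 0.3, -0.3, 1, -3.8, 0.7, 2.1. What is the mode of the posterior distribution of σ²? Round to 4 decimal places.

σ̂²_MAP = 4.3229

Sum of squared deviations about the known mean: SS = (0.3−2)² + (-0.3−2)² + (1−2)² + (-3.8−2)² + (0.7−2)² + (2.1−2)² = 44.52.
The Normal likelihood contributes (σ²)^(−n/2) exp(−SS/(2σ²)), so the posterior is Inverse-Gamma(α + n/2, β + SS/2) = Inverse-Gamma(6, 30.26).
The mode of Inverse-Gamma(a, b) is b/(a+1) = 30.26/7 ≈ 4.3229.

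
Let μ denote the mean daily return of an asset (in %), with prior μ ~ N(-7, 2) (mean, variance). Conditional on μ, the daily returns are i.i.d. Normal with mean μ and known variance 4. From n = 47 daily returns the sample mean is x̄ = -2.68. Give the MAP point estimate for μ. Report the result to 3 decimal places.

n = 47, x̄ = -2.68.
For a Normal prior and Normal likelihood with known variance, the posterior is Normal; its mode equals its mean, the precision-weighted average.
Prior precision 1/σ₀² = 1/2 = 0.5; data precision n/σ² = 47/4 = 11.75.
μ̂ = (0.5·(-7) + 11.75·(-2.68)) / (0.5 + 11.75) = (-34.99)/12.25 = -3499/1225 ≈ -2.856.

μ̂_MAP = -2.856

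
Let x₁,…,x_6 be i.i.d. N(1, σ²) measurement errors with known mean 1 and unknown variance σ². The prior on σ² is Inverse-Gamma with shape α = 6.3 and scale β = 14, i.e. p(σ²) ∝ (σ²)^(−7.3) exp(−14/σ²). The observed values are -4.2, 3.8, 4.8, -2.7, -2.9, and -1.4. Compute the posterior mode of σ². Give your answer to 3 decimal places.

Sum of squared deviations about the known mean: SS = (-4.2−1)² + (3.8−1)² + (4.8−1)² + (-2.7−1)² + (-2.9−1)² + (-1.4−1)² = 83.98.
The Normal likelihood contributes (σ²)^(−n/2) exp(−SS/(2σ²)), so the posterior is Inverse-Gamma(α + n/2, β + SS/2) = Inverse-Gamma(9.3, 55.99).
The mode of Inverse-Gamma(a, b) is b/(a+1) = 55.99/10.3 ≈ 5.436.

σ̂²_MAP = 5.436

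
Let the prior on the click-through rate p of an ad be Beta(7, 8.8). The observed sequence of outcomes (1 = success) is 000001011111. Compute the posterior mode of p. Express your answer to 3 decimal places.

Prior: Beta(7, 8.8).
Data: 6 successes in 12 trials (from the sequence). The binomial likelihood contributes p^6(1−p)^6, so the posterior is Beta(7+6, 8.8+6) = Beta(13, 14.8).
For Beta(a, b) with a, b > 1 the mode is (a−1)/(a+b−2) = 12/25.8 ≈ 0.465.

p̂_MAP = 0.465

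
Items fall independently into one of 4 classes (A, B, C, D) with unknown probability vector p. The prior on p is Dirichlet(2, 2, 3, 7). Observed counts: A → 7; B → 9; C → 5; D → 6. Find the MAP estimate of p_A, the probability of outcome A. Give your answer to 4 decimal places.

MAP estimate of p_A = 0.2162

The posterior is Dirichlet(αᵢ + nᵢ) = Dirichlet(9, 11, 8, 13).
For a Dirichlet(a₁,…,a_K) with all aᵢ > 1, the mode has j-th component (aⱼ − 1)/(Σaᵢ − K).
Here Σaᵢ = 41 and K = 4, so p_A = (9 − 1)/(41 − 4) = 8/37 ≈ 0.2162.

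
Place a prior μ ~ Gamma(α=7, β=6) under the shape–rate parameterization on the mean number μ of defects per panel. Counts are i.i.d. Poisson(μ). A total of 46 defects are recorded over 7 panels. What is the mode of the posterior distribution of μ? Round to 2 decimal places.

Σxᵢ = 46, n = 7.
Posterior ∝ μ^6e^(−6μ) · μ^46e^(−7μ) = μ^52e^(−13μ), i.e. Gamma(shape=53, rate=13).
The mode of a Gamma(a, b) with a ≥ 1 (shape–rate) is (a−1)/b = 52/13 ≈ 4.00.

μ̂_MAP = 4.00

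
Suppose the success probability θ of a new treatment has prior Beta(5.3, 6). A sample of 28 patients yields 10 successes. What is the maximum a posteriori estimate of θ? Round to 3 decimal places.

θ̂_MAP = 0.383

Prior: Beta(5.3, 6).
Data: 10 successes in 28 trials. The binomial likelihood contributes θ^10(1−θ)^18, so the posterior is Beta(5.3+10, 6+18) = Beta(15.3, 24).
For Beta(a, b) with a, b > 1 the mode is (a−1)/(a+b−2) = 14.3/37.3 ≈ 0.383.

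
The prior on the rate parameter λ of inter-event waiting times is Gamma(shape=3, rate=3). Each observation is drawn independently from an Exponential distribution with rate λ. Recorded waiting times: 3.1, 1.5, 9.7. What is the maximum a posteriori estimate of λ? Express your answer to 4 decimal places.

The Exponential(rate=λ) likelihood is ∝ λ^n e^(−λΣtᵢ). Here n = 3 and Σtᵢ = 3.1 + 1.5 + 9.7 = 14.3.
Posterior ∝ λ^2e^(−3λ) · λ^3e^(−14.3λ) = λ^5e^(−17.3λ), i.e. Gamma(6, 17.3).
Mode = (a−1)/b = 5/17.3 ≈ 0.2890.

λ̂_MAP = 0.2890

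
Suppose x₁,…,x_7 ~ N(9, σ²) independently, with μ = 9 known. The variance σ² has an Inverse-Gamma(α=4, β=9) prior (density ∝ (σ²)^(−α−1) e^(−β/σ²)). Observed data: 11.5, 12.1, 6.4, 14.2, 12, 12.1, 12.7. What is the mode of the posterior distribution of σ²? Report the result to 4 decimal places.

σ̂²_MAP = 5.8800

Sum of squared deviations about the known mean: SS = (11.5−9)² + (12.1−9)² + (6.4−9)² + (14.2−9)² + (12−9)² + (12.1−9)² + (12.7−9)² = 81.96.
The Normal likelihood contributes (σ²)^(−n/2) exp(−SS/(2σ²)), so the posterior is Inverse-Gamma(α + n/2, β + SS/2) = Inverse-Gamma(7.5, 49.98).
The mode of Inverse-Gamma(a, b) is b/(a+1) = 49.98/8.5 ≈ 5.8800.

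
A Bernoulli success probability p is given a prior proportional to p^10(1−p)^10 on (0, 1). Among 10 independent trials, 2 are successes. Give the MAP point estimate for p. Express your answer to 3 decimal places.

The prior density ∝ p^10(1−p)^10 is the kernel of Beta(11, 11).
Data: 2 successes in 10 trials. The binomial likelihood contributes p^2(1−p)^8, so the posterior is Beta(11+2, 11+8) = Beta(13, 19).
For Beta(a, b) with a, b > 1 the mode is (a−1)/(a+b−2) = 12/30 ≈ 0.400.

p̂_MAP = 0.400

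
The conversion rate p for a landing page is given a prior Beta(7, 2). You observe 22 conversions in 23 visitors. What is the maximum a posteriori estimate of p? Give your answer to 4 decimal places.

Prior: Beta(7, 2).
Data: 22 successes in 23 trials. The binomial likelihood contributes p^22(1−p)^1, so the posterior is Beta(7+22, 2+1) = Beta(29, 3).
For Beta(a, b) with a, b > 1 the mode is (a−1)/(a+b−2) = 28/30 ≈ 0.9333.

p̂_MAP = 0.9333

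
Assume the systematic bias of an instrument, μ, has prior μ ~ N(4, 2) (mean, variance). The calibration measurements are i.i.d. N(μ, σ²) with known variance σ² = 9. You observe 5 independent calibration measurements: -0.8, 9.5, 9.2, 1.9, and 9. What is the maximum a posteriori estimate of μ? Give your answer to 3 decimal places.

n = 5; x̄ = ((-0.8) + 9.5 + 9.2 + 1.9 + 9)/5 = 28.8/5 = 5.76.
For a Normal prior and Normal likelihood with known variance, the posterior is Normal; its mode equals its mean, the precision-weighted average.
Prior precision 1/σ₀² = 1/2 = 0.5; data precision n/σ² = 5/9.
μ̂ = (0.5·4 + (5/9)·5.76) / (0.5 + 5/9) = 5.2/(19/18) = 468/95 ≈ 4.926.

μ̂_MAP = 4.926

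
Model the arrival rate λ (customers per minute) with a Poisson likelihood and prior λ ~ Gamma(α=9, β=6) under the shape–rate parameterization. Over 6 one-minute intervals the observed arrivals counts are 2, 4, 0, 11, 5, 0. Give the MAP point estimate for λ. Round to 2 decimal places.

λ̂_MAP = 2.50

Σxᵢ = 2+4+0+11+5+0 = 22, with n = 6.
Posterior ∝ λ^8e^(−6λ) · λ^22e^(−6λ) = λ^30e^(−12λ), i.e. Gamma(shape=31, rate=12).
The mode of a Gamma(a, b) with a ≥ 1 (shape–rate) is (a−1)/b = 30/12 ≈ 2.50.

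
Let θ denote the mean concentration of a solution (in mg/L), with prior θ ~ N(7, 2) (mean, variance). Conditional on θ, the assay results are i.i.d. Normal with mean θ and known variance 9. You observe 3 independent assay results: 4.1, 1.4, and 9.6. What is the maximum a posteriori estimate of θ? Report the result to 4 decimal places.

θ̂_MAP = 6.2133

n = 3; x̄ = (4.1 + 1.4 + 9.6)/3 = 15.1/3 = 151/30 ≈ 5.0333.
For a Normal prior and Normal likelihood with known variance, the posterior is Normal; its mode equals its mean, the precision-weighted average.
Prior precision 1/σ₀² = 1/2 = 0.5; data precision n/σ² = 3/9 = 1/3.
θ̂ = (0.5·7 + (1/3)·(151/30)) / (0.5 + 1/3) = (233/45)/(5/6) = 466/75 ≈ 6.2133.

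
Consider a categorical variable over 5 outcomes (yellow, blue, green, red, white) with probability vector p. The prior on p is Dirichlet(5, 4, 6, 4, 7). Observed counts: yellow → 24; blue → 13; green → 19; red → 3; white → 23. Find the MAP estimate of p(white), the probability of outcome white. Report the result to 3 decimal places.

The posterior is Dirichlet(αᵢ + nᵢ) = Dirichlet(29, 17, 25, 7, 30).
For a Dirichlet(a₁,…,a_K) with all aᵢ > 1, the mode has j-th component (aⱼ − 1)/(Σaᵢ − K).
Here Σaᵢ = 108 and K = 5, so p(white) = (30 − 1)/(108 − 5) = 29/103 ≈ 0.282.

MAP estimate of p(white) = 0.282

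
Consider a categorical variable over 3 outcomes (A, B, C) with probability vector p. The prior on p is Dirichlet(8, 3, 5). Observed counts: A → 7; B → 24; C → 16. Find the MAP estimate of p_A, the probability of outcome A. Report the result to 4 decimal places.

The posterior is Dirichlet(αᵢ + nᵢ) = Dirichlet(15, 27, 21).
For a Dirichlet(a₁,…,a_K) with all aᵢ > 1, the mode has j-th component (aⱼ − 1)/(Σaᵢ − K).
Here Σaᵢ = 63 and K = 3, so p_A = (15 − 1)/(63 − 3) = 14/60 ≈ 0.2333.

MAP estimate of p_A = 0.2333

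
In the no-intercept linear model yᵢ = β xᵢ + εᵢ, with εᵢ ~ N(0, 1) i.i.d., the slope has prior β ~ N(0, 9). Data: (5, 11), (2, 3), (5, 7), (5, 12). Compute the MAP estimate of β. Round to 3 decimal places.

β̂_MAP = 1.972

log p(β | y) = −Σ(yᵢ − βxᵢ)²/(2·1) − β²/(2·9) + const.
Setting the derivative to zero: Σxᵢ(yᵢ − βxᵢ)/1 − β/9 = 0, so β = Σxᵢyᵢ / (Σxᵢ² + σ²/τ²).
Σxᵢyᵢ = 5·11 + 2·3 + 5·7 + 5·12 = 156; Σxᵢ² = 79; σ²/τ² = 1/9.
β̂_MAP = 156 / (79 + 1/9) = 156/(712/9) = 351/178 ≈ 1.972.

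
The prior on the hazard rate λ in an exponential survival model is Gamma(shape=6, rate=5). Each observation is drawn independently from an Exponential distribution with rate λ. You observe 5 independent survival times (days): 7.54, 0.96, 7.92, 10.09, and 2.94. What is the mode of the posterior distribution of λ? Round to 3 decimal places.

λ̂_MAP = 0.290

The Exponential(rate=λ) likelihood is ∝ λ^n e^(−λΣtᵢ). Here n = 5 and Σtᵢ = 7.54 + 0.96 + 7.92 + 10.09 + 2.94 = 29.45.
Posterior ∝ λ^5e^(−5λ) · λ^5e^(−29.45λ) = λ^10e^(−34.45λ), i.e. Gamma(11, 34.45).
Mode = (a−1)/b = 10/34.45 ≈ 0.290.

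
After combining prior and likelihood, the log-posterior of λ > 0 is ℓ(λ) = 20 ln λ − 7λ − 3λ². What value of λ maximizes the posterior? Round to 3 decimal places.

ℓ'(λ) = 20/λ − 7 − 6λ. Setting this to zero and multiplying by λ: 6λ² + 7λ − 20 = 0.
λ = (−7 + √(7² + 4·6·20)) / (2·6) = (−7 + √529) / 12 = (−7 + 23)/12 = 4/3.
ℓ''(λ) = −20/λ² − 6 < 0, confirming a maximum.

λ̂_MAP = 1.333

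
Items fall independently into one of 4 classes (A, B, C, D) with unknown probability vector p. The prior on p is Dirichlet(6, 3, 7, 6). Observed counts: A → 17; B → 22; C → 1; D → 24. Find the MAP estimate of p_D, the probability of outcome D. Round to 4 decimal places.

MAP estimate of p_D = 0.3537

The posterior is Dirichlet(αᵢ + nᵢ) = Dirichlet(23, 25, 8, 30).
For a Dirichlet(a₁,…,a_K) with all aᵢ > 1, the mode has j-th component (aⱼ − 1)/(Σaᵢ − K).
Here Σaᵢ = 86 and K = 4, so p_D = (30 − 1)/(86 − 4) = 29/82 ≈ 0.3537.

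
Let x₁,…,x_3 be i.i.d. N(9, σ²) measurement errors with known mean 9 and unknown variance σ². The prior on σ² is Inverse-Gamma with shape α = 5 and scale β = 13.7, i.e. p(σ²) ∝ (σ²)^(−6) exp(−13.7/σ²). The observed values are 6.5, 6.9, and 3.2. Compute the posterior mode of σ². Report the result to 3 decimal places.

Sum of squared deviations about the known mean: SS = (6.5−9)² + (6.9−9)² + (3.2−9)² = 44.3.
The Normal likelihood contributes (σ²)^(−n/2) exp(−SS/(2σ²)), so the posterior is Inverse-Gamma(α + n/2, β + SS/2) = Inverse-Gamma(6.5, 35.85).
The mode of Inverse-Gamma(a, b) is b/(a+1) = 35.85/7.5 ≈ 4.780.

σ̂²_MAP = 4.780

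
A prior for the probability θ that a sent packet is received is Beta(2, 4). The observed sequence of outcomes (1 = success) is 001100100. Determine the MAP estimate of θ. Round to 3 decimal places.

Prior: Beta(2, 4).
Data: 3 successes in 9 trials (from the sequence). The binomial likelihood contributes θ^3(1−θ)^6, so the posterior is Beta(2+3, 4+6) = Beta(5, 10).
For Beta(a, b) with a, b > 1 the mode is (a−1)/(a+b−2) = 4/13 ≈ 0.308.

θ̂_MAP = 0.308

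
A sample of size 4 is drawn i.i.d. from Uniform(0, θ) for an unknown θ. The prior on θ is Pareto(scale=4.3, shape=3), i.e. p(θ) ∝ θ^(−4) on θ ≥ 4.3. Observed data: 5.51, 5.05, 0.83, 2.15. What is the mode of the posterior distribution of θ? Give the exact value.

The Uniform(0, θ) likelihood is θ^(−n) for θ ≥ max(xᵢ), zero otherwise. Here max(xᵢ) = 5.51.
Posterior ∝ θ^(−4) · θ^(−4) = θ^(−8) on θ ≥ max(4.3, 5.51) = 5.51.
This density is strictly decreasing in θ, so the posterior mode lies at the lower boundary of the support.

θ̂_MAP = 5.51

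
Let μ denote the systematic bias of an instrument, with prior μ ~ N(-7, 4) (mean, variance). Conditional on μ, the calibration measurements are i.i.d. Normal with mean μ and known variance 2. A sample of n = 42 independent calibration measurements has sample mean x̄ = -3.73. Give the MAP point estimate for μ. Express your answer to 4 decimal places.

μ̂_MAP = -3.7685

n = 42, x̄ = -3.73.
For a Normal prior and Normal likelihood with known variance, the posterior is Normal; its mode equals its mean, the precision-weighted average.
Prior precision 1/σ₀² = 1/4 = 0.25; data precision n/σ² = 42/2 = 21.
μ̂ = (0.25·(-7) + 21·(-3.73)) / (0.25 + 21) = (-80.08)/21.25 = -8008/2125 ≈ -3.7685.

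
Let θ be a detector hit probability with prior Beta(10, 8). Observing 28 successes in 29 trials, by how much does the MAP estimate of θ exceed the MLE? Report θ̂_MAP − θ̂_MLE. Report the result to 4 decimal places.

Posterior is Beta(38, 9); MAP = (38−1)/(47−2) = 37/45 ≈ 0.82222.
MLE ignores the prior: θ̂_MLE = k/n = 28/29 ≈ 0.96552.
Difference = 37/45 − 28/29 = -187/1305 ≈ -0.1433.

MAP − MLE = -0.1433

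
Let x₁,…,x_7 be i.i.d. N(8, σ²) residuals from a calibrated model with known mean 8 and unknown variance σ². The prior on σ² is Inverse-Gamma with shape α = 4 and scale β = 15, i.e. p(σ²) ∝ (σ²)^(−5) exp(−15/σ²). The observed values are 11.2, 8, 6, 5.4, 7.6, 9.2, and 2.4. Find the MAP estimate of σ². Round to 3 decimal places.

Sum of squared deviations about the known mean: SS = (11.2−8)² + (8−8)² + (6−8)² + (5.4−8)² + (7.6−8)² + (9.2−8)² + (2.4−8)² = 53.96.
The Normal likelihood contributes (σ²)^(−n/2) exp(−SS/(2σ²)), so the posterior is Inverse-Gamma(α + n/2, β + SS/2) = Inverse-Gamma(7.5, 41.98).
The mode of Inverse-Gamma(a, b) is b/(a+1) = 41.98/8.5 ≈ 4.939.

σ̂²_MAP = 4.939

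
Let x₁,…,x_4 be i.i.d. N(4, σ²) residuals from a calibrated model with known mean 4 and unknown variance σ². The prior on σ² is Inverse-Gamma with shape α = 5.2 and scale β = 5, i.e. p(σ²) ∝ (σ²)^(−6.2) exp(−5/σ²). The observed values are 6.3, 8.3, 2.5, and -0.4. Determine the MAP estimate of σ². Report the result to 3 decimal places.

Sum of squared deviations about the known mean: SS = (6.3−4)² + (8.3−4)² + (2.5−4)² + (-0.4−4)² = 45.39.
The Normal likelihood contributes (σ²)^(−n/2) exp(−SS/(2σ²)), so the posterior is Inverse-Gamma(α + n/2, β + SS/2) = Inverse-Gamma(7.2, 27.695).
The mode of Inverse-Gamma(a, b) is b/(a+1) = 27.695/8.2 ≈ 3.377.

σ̂²_MAP = 3.377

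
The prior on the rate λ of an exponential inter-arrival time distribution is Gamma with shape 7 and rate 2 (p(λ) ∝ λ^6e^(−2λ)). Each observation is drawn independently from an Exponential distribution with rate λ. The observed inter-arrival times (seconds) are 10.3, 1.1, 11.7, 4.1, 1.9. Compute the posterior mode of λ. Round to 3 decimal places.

The Exponential(rate=λ) likelihood is ∝ λ^n e^(−λΣtᵢ). Here n = 5 and Σtᵢ = 10.3 + 1.1 + 11.7 + 4.1 + 1.9 = 29.1.
Posterior ∝ λ^6e^(−2λ) · λ^5e^(−29.1λ) = λ^11e^(−31.1λ), i.e. Gamma(12, 31.1).
Mode = (a−1)/b = 11/31.1 ≈ 0.354.

λ̂_MAP = 0.354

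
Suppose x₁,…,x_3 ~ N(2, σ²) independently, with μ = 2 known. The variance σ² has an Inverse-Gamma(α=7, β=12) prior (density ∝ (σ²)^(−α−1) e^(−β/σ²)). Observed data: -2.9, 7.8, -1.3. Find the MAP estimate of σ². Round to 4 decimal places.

σ̂²_MAP = 4.8705

Sum of squared deviations about the known mean: SS = (-2.9−2)² + (7.8−2)² + (-1.3−2)² = 68.54.
The Normal likelihood contributes (σ²)^(−n/2) exp(−SS/(2σ²)), so the posterior is Inverse-Gamma(α + n/2, β + SS/2) = Inverse-Gamma(8.5, 46.27).
The mode of Inverse-Gamma(a, b) is b/(a+1) = 46.27/9.5 ≈ 4.8705.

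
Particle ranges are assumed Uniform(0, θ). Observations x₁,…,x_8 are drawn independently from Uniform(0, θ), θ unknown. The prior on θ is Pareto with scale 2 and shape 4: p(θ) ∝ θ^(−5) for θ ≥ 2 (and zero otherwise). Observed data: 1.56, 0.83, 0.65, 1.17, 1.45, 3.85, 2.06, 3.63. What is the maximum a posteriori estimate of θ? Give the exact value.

The Uniform(0, θ) likelihood is θ^(−n) for θ ≥ max(xᵢ), zero otherwise. Here max(xᵢ) = 3.85.
Posterior ∝ θ^(−5) · θ^(−8) = θ^(−13) on θ ≥ max(2, 3.85) = 3.85.
This density is strictly decreasing in θ, so the posterior mode lies at the lower boundary of the support.

θ̂_MAP = 3.85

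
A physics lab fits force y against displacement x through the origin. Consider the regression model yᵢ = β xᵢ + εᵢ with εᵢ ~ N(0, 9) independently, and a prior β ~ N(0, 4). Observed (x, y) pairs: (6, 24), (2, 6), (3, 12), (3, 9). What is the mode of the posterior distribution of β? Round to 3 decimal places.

β̂_MAP = 3.635

log p(β | y) = −Σ(yᵢ − βxᵢ)²/(2·9) − β²/(2·4) + const.
Setting the derivative to zero: Σxᵢ(yᵢ − βxᵢ)/9 − β/4 = 0, so β = Σxᵢyᵢ / (Σxᵢ² + σ²/τ²).
Σxᵢyᵢ = 6·24 + 2·6 + 3·12 + 3·9 = 219; Σxᵢ² = 58; σ²/τ² = 2.25.
β̂_MAP = 219 / (58 + 2.25) = 219/60.25 ≈ 3.635.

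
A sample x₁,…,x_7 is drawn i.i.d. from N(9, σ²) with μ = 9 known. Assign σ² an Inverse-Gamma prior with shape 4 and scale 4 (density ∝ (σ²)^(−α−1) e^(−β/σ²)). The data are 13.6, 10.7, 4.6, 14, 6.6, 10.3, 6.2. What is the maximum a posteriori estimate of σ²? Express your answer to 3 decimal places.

σ̂²_MAP = 5.394

Sum of squared deviations about the known mean: SS = (13.6−9)² + (10.7−9)² + (4.6−9)² + (14−9)² + (6.6−9)² + (10.3−9)² + (6.2−9)² = 83.7.
The Normal likelihood contributes (σ²)^(−n/2) exp(−SS/(2σ²)), so the posterior is Inverse-Gamma(α + n/2, β + SS/2) = Inverse-Gamma(7.5, 45.85).
The mode of Inverse-Gamma(a, b) is b/(a+1) = 45.85/8.5 ≈ 5.394.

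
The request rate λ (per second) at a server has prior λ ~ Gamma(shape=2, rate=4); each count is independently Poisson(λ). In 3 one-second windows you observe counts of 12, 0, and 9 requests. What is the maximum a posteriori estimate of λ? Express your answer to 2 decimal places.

λ̂_MAP = 3.14

Σxᵢ = 12+0+9 = 21, with n = 3.
Posterior ∝ λe^(−4λ) · λ^21e^(−3λ) = λ^22e^(−7λ), i.e. Gamma(shape=23, rate=7).
The mode of a Gamma(a, b) with a ≥ 1 (shape–rate) is (a−1)/b = 22/7 ≈ 3.14.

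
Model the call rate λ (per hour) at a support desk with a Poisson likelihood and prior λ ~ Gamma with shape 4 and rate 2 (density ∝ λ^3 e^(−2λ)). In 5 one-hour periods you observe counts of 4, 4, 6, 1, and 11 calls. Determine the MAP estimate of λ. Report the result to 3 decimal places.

λ̂_MAP = 4.143

Σxᵢ = 4+4+6+1+11 = 26, with n = 5.
Posterior ∝ λ^3e^(−2λ) · λ^26e^(−5λ) = λ^29e^(−7λ), i.e. Gamma(shape=30, rate=7).
The mode of a Gamma(a, b) with a ≥ 1 (shape–rate) is (a−1)/b = 29/7 ≈ 4.143.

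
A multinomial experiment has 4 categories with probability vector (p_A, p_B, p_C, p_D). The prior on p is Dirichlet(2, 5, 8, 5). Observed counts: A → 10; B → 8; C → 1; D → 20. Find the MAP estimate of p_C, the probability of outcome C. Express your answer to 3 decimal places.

MAP estimate of p_C = 0.145

The posterior is Dirichlet(αᵢ + nᵢ) = Dirichlet(12, 13, 9, 25).
For a Dirichlet(a₁,…,a_K) with all aᵢ > 1, the mode has j-th component (aⱼ − 1)/(Σaᵢ − K).
Here Σaᵢ = 59 and K = 4, so p_C = (9 − 1)/(59 − 4) = 8/55 ≈ 0.145.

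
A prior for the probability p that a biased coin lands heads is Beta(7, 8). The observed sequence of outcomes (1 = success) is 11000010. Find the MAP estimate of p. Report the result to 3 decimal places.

Prior: Beta(7, 8).
Data: 3 successes in 8 trials (from the sequence). The binomial likelihood contributes p^3(1−p)^5, so the posterior is Beta(7+3, 8+5) = Beta(10, 13).
For Beta(a, b) with a, b > 1 the mode is (a−1)/(a+b−2) = 9/21 ≈ 0.429.

p̂_MAP = 0.429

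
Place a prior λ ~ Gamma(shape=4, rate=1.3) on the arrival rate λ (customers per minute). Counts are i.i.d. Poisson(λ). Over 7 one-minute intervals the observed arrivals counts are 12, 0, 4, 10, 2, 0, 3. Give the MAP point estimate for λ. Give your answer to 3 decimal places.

λ̂_MAP = 4.096

Σxᵢ = 12+0+4+10+2+0+3 = 31, with n = 7.
Posterior ∝ λ^3e^(−1.3λ) · λ^31e^(−7λ) = λ^34e^(−8.3λ), i.e. Gamma(shape=35, rate=8.3).
The mode of a Gamma(a, b) with a ≥ 1 (shape–rate) is (a−1)/b = 34/8.3 ≈ 4.096.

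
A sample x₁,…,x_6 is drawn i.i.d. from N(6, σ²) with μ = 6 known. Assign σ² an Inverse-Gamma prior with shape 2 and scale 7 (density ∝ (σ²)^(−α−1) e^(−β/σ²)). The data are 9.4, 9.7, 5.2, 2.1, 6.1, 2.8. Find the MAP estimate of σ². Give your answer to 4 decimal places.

Sum of squared deviations about the known mean: SS = (9.4−6)² + (9.7−6)² + (5.2−6)² + (2.1−6)² + (6.1−6)² + (2.8−6)² = 51.35.
The Normal likelihood contributes (σ²)^(−n/2) exp(−SS/(2σ²)), so the posterior is Inverse-Gamma(α + n/2, β + SS/2) = Inverse-Gamma(5, 32.675).
The mode of Inverse-Gamma(a, b) is b/(a+1) = 32.675/6 ≈ 5.4458.

σ̂²_MAP = 5.4458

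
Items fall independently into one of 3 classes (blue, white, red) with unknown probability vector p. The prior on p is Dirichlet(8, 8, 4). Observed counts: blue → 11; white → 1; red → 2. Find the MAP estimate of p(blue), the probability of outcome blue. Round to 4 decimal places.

The posterior is Dirichlet(αᵢ + nᵢ) = Dirichlet(19, 9, 6).
For a Dirichlet(a₁,…,a_K) with all aᵢ > 1, the mode has j-th component (aⱼ − 1)/(Σaᵢ − K).
Here Σaᵢ = 34 and K = 3, so p(blue) = (19 − 1)/(34 − 3) = 18/31 ≈ 0.5806.

MAP estimate of p(blue) = 0.5806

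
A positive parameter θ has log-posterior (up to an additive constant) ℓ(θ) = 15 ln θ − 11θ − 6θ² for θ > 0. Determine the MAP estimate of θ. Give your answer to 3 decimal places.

θ̂_MAP = 0.750

ℓ'(θ) = 15/θ − 11 − 12θ. Setting this to zero and multiplying by θ: 12θ² + 11θ − 15 = 0.
θ = (−11 + √(11² + 4·12·15)) / (2·12) = (−11 + √841) / 24 = (−11 + 29)/24 = 3/4.
ℓ''(θ) = −15/θ² − 12 < 0, confirming a maximum.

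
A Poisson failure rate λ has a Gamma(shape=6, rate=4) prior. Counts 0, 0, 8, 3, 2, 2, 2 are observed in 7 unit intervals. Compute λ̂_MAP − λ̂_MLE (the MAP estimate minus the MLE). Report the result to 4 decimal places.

Σxᵢ = 17. Posterior is Gamma(23, 11); MAP = (23−1)/11 = 22/11 ≈ 2.00000.
MLE = x̄ = 17/7 ≈ 2.42857.
Difference = 22/11 − 17/7 = -3/7 ≈ -0.4286.

MAP − MLE = -0.4286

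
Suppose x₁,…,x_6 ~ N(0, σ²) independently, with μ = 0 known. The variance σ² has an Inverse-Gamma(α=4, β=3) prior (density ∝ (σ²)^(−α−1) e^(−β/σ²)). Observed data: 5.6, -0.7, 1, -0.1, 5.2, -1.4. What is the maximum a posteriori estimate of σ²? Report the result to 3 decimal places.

Sum of squared deviations about the known mean: SS = (5.6−0)² + (-0.7−0)² + (1−0)² + (-0.1−0)² + (5.2−0)² + (-1.4−0)² = 61.86.
The Normal likelihood contributes (σ²)^(−n/2) exp(−SS/(2σ²)), so the posterior is Inverse-Gamma(α + n/2, β + SS/2) = Inverse-Gamma(7, 33.93).
The mode of Inverse-Gamma(a, b) is b/(a+1) = 33.93/8 ≈ 4.241.

σ̂²_MAP = 4.241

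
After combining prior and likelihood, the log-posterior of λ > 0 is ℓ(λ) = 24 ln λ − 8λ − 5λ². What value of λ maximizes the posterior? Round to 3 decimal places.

ℓ'(λ) = 24/λ − 8 − 10λ. Setting this to zero and multiplying by λ: 10λ² + 8λ − 24 = 0.
λ = (−8 + √(8² + 4·10·24)) / (2·10) = (−8 + √1024) / 20 = (−8 + 32)/20 = 6/5.
ℓ''(λ) = −24/λ² − 10 < 0, confirming a maximum.

λ̂_MAP = 1.200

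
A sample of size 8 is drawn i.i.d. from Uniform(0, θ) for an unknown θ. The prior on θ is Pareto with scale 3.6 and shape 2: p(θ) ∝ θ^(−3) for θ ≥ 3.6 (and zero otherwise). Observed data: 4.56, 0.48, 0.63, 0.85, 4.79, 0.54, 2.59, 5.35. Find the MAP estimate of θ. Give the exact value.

The Uniform(0, θ) likelihood is θ^(−n) for θ ≥ max(xᵢ), zero otherwise. Here max(xᵢ) = 5.35.
Posterior ∝ θ^(−3) · θ^(−8) = θ^(−11) on θ ≥ max(3.6, 5.35) = 5.35.
This density is strictly decreasing in θ, so the posterior mode lies at the lower boundary of the support.

θ̂_MAP = 5.35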